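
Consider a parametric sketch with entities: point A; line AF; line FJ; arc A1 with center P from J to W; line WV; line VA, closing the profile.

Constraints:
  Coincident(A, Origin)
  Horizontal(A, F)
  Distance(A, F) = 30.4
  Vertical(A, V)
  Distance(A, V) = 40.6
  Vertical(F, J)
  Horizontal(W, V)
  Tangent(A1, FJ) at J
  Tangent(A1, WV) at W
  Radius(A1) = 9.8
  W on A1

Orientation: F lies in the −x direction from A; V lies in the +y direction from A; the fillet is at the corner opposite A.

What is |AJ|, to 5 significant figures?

43.276

The virtual corner opposite A is at (-30.400, 40.600). A1 meets FJ tangentially, so PJ is at right angles to FJ and tangency of A1 to WV means the radius PW is perpendicular to WV, with radius 9.8, so the center P sits 9.8 in from both sides at P = (-20.600, 30.800). That places the tangent points at J = (-30.400, 30.800) on FJ and W = (-20.600, 40.600) on WV. Then |AJ| = |J − A| = 43.276.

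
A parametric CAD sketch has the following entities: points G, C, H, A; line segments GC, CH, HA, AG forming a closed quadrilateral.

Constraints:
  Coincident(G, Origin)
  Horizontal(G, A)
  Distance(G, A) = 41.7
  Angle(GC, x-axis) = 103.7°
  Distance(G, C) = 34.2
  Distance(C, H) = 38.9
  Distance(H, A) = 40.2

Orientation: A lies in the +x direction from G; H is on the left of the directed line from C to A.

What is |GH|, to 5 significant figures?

49.142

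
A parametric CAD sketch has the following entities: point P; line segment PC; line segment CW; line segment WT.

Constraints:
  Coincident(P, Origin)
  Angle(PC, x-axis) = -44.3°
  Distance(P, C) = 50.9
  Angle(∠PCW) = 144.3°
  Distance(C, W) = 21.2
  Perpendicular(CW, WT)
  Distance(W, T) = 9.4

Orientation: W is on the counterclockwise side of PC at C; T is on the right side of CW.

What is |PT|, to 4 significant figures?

73.75

∠PCW = 144.3°, so CW runs at -44.3° + (180° − 144.3°) = -8.600° from the x-axis; with |CW| = 21.2, W = C + 21.2·(cos -8.600°, sin -8.600°) = (57.39, -38.72). The perpendicularity gives WT at right angles to CW; with |WT| = 9.4 on the right of CW, T = W + 9.4·(-0.1495, -0.9888) = (55.98, -48.01). Then |PT| = |T − P| = 73.75.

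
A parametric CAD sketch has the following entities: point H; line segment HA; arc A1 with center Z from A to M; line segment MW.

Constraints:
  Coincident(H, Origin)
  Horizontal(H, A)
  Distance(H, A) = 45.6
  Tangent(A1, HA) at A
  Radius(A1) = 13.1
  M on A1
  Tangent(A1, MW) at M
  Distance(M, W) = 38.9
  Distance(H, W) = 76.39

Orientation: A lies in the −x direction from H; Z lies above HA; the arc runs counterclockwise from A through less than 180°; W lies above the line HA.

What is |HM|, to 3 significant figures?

39.8

H is at the origin; HA is horizontal with |HA| = 45.6 and A on the −x side, so A = (-45.6, 0.00). The tangent condition forces ZA to be normal to HA, so Z = A + (0, 13.1) = (-45.6, 13.1). Since ZM ⟂ MW (tangency), |ZW| = √(13.1² + 38.9²) = 41.0 regardless of where M sits on A1. So W lies on both circle(H, 76.39) and circle(Z, 41.0); the above-HA intersection is W = (-54.9, 53.1). M is the foot of the tangent from W: M = (-34.5, 20.0).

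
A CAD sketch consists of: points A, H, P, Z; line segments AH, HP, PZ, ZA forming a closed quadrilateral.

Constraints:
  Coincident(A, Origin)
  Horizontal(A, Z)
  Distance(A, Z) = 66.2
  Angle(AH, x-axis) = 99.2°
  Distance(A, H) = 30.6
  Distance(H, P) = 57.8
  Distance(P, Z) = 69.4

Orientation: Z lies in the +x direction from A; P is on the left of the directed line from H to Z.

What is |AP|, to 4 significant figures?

76.91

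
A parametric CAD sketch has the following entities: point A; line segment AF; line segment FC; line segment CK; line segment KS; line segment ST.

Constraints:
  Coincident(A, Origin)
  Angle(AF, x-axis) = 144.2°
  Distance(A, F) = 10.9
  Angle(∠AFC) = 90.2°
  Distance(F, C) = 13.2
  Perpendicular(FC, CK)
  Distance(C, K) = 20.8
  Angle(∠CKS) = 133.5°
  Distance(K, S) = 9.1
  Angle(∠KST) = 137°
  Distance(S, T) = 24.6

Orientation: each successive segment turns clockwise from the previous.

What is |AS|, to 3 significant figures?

17.5

FC ⟂ CK, so CK runs at -35.6°; with |CK| = 20.8, K = (15.8, 5.00). ∠CKS = 133.5° gives KS at -82.1° from the x-axis; with |KS| = 9.1, S = (17.0, -4.01). Then |AS| = |S − A| = 17.5.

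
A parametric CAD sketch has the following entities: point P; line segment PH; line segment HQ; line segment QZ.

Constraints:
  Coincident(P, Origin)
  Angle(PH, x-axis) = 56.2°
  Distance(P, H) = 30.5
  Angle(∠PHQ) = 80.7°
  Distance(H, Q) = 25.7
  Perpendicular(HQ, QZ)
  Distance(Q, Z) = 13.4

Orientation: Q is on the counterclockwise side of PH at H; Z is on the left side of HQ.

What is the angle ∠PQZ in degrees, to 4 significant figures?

34.61°

P is at the origin; PH runs at 56.2° with length 30.5, so H = 30.5·(cos 56.2°, sin 56.2°) = (16.97, 25.35). ∠PHQ = 80.7°, so HQ runs at 56.2° + (180° − 80.7°) = 155.5° from the x-axis; with |HQ| = 25.7, Q = H + 25.7·(cos 155.5°, sin 155.5°) = (-6.419, 36.00). HQ is perpendicular to QZ; with |QZ| = 13.4 on the left of HQ, Z = Q + 13.4·(-0.4147, -0.9100) = (-11.98, 23.81). Then cos ∠PQZ = QP·QZ / (|QP||QZ|), giving 34.61°.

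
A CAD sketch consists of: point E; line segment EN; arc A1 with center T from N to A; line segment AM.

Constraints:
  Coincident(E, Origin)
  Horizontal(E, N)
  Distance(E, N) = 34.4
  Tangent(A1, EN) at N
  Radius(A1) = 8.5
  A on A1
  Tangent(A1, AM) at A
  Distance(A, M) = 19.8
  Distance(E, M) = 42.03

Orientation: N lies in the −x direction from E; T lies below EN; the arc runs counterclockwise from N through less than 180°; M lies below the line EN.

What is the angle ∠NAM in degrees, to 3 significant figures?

117°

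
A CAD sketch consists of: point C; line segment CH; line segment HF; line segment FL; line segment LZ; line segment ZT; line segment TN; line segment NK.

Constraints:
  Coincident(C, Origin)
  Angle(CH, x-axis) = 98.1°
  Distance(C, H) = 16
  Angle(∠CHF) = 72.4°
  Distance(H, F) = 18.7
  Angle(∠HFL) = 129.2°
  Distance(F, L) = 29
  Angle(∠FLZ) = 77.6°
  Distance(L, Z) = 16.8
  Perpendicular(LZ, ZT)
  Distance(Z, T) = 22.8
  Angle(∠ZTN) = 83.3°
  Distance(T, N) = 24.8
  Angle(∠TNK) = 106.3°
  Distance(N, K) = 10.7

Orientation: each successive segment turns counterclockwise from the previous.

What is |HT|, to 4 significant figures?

15.24

∠FLZ = 77.6° gives LZ at -1.100° from the x-axis; with |LZ| = 16.8, Z = (-9.078, -20.79). LZ is perpendicular to ZT, so ZT runs at 88.90°; with |ZT| = 22.8, T = (-8.640, 2.006). Then |HT| = |T − H| = 15.24.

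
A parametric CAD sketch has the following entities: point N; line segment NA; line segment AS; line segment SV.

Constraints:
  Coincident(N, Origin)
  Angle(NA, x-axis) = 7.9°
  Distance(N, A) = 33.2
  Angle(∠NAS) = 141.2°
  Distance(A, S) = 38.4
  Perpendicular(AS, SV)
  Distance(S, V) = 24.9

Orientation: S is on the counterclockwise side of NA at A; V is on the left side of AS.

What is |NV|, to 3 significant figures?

64.4

N is at the origin; NA runs at 7.9° with length 33.2, so A = 33.2·(cos 7.9°, sin 7.9°) = (32.9, 4.56). ∠NAS = 141.2°, so AS runs at 7.9° + (180° − 141.2°) = 46.7° from the x-axis; with |AS| = 38.4, S = A + 38.4·(cos 46.7°, sin 46.7°) = (59.2, 32.5). AS ⟂ SV; with |SV| = 24.9 on the left of AS, V = S + 24.9·(-0.728, 0.686) = (41.1, 49.6). Then |NV| = |V − N| = 64.4.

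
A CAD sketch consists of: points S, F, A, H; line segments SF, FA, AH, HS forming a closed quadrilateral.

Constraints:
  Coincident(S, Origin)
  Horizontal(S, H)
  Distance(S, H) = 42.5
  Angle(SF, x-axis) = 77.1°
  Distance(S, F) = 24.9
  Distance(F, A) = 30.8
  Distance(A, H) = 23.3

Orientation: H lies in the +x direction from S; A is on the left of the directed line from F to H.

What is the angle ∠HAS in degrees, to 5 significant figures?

73.673°

S is at the origin; SH is horizontal with |SH| = 42.5 and H in +x, so H = (42.5, 0). SF runs at 77.1° with |SF| = 24.9, so F = (5.5589, 24.272). A is determined by |FA| = 30.8 and |AH| = 23.3 together: it lies at the intersection of circle(F, 30.8) and circle(H, 23.3). With |FH| = 44.201, the foot of the radical line on FH is 26.690 from F and the perpendicular offset is √(30.8² − 26.690²) = 15.371. Taking the left-of-FH solution: A = (36.306, 22.462).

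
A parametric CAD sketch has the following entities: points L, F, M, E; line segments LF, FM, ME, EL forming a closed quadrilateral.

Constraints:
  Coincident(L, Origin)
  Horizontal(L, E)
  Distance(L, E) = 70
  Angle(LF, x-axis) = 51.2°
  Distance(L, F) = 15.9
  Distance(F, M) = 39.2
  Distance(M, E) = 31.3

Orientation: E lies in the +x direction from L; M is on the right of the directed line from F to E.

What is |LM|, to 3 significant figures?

42.6

L is at the origin; LE is horizontal with |LE| = 70.0 and E in +x, so E = (70.0, 0). LF runs at 51.2° with |LF| = 15.9, so F = (9.96, 12.4). M is determined by |FM| = 39.2 and |ME| = 31.3 together: it lies at the intersection of circle(F, 39.2) and circle(E, 31.3). With |FE| = 61.3, the foot of the radical line on FE is 35.2 from F and the perpendicular offset is √(39.2² − 35.2²) = 17.3. Taking the right-of-FE solution: M = (40.9, -11.6).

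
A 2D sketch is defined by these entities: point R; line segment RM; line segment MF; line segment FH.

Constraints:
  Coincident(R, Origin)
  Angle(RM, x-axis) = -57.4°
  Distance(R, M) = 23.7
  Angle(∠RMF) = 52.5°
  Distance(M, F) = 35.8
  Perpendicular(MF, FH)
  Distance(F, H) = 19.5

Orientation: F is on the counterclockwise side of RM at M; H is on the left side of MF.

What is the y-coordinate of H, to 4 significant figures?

20.33

R is at the origin; RM runs at -57.4° with length 23.7, so M = 23.7·(cos -57.4°, sin -57.4°) = (12.77, -19.97). ∠RMF = 52.5°, so MF runs at -57.4° + (180° − 52.5°) = 70.10° from the x-axis; with |MF| = 35.8, F = M + 35.8·(cos 70.10°, sin 70.10°) = (24.95, 13.70). The perpendicularity gives FH at right angles to MF; with |FH| = 19.5 on the left of MF, H = F + 19.5·(-0.9403, 0.3404) = (6.619, 20.33). So H.y = 20.33.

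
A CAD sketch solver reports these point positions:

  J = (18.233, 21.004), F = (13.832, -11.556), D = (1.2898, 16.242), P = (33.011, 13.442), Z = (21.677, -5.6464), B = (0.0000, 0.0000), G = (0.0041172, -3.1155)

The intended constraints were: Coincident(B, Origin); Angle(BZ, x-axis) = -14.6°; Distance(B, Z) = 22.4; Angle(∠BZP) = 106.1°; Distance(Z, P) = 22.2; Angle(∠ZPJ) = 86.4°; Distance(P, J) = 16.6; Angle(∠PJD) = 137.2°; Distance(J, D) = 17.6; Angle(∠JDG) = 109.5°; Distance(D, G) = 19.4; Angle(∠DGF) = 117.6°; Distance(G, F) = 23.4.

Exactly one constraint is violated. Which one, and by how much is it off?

Distance(G, F) = 23.4 — off by 7.20.

B = (0.00, 0.00) ✓; BZ at -14.60° ✓; |BZ| = 22.40 ✓; ∠BZP = 106.1° ✓; |ZP| = 22.20 ✓; ∠ZPJ = 86.40° ✓; |PJ| = 16.60 ✓; ∠PJD = 137.2° ✓; |JD| = 17.60 ✓; ∠JDG = 109.5° ✓; |DG| = 19.40 ✓; ∠DGF = 117.6° ✓; |GF| = 16.20 ✗.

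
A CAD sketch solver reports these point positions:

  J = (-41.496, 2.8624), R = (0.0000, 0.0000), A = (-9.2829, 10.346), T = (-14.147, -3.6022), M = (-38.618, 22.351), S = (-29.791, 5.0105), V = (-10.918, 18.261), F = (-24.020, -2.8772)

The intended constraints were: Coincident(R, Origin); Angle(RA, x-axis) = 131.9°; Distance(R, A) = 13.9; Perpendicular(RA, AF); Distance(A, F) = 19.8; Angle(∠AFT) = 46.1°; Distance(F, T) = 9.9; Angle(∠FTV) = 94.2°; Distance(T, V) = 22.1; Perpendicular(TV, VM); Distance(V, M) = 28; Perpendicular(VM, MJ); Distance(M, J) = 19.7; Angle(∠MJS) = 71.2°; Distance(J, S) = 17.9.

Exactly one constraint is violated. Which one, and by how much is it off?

Distance(J, S) = 17.9 — off by 6.00.

R = (0.00, 0.00) ✓; RA at 131.9° ✓; |RA| = 13.90 ✓; ∠(RA, AF) = 90.00° ✓; |AF| = 19.80 ✓; ∠AFT = 46.10° ✓; |FT| = 9.900 ✓; ∠FTV = 94.20° ✓; |TV| = 22.10 ✓; ∠(TV, VM) = 90.00° ✓; |VM| = 28.00 ✓; ∠(VM, MJ) = 90.00° ✓; |MJ| = 19.70 ✓; ∠MJS = 71.20° ✓; |JS| = 11.90 ✗.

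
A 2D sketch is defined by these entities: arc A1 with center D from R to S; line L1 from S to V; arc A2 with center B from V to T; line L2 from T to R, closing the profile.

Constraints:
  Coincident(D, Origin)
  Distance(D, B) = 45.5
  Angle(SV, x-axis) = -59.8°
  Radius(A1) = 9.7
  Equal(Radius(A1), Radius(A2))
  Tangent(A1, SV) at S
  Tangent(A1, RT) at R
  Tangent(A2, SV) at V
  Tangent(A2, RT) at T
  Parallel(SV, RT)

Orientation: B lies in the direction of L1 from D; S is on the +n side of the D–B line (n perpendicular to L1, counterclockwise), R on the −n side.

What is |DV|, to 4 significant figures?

46.52

The slot axis is L1's direction at -59.8°, so u = (cos -59.8°, sin -59.8°) = (0.5030, -0.8643) and n = (−sin -59.8°, cos -59.8°) = (0.8643, 0.5030). D is at the origin and B lies 45.5 along u from D, so B = 45.5·u = (22.89, -39.32). Tangency of A1 to both parallel lines with radius 9.7 puts S and R at D ± 9.7·n: S = (8.383, 4.879), R = (-8.383, -4.879). Equal radii place V and T the same way about B: V = B + 9.7·n = (31.27, -34.45), T = B − 9.7·n = (14.50, -44.20). Then |DV| = |V − D| = 46.52.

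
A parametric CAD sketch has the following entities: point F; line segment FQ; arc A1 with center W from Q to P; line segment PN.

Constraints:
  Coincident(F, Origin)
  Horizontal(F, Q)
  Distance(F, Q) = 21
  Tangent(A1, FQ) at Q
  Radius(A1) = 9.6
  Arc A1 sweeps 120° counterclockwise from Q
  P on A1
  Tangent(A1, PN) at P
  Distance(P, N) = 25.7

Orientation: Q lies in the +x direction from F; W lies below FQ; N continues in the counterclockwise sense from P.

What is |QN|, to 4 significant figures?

36.94

F is at the origin; F and Q share the same y with |FQ| = 21.0 and Q on the +x side, so Q = (21.00, 0.000). A1 meets FQ tangentially, so WQ is at right angles to FQ, so W = Q + (0, -9.6) = (21.00, -9.600). On A1, Q sits at bearing 90° from W; a 120° counterclockwise sweep puts P at bearing 210°, so P = W + 9.6·(cos 210°, sin 210°) = (12.69, -14.40). Tangency of A1 to PN means the radius WP is perpendicular to PN, so PN runs along (−sin 210°, cos 210°); with |PN| = 25.7, N = (25.54, -36.66). Then |QN| = |N − Q| = 36.94.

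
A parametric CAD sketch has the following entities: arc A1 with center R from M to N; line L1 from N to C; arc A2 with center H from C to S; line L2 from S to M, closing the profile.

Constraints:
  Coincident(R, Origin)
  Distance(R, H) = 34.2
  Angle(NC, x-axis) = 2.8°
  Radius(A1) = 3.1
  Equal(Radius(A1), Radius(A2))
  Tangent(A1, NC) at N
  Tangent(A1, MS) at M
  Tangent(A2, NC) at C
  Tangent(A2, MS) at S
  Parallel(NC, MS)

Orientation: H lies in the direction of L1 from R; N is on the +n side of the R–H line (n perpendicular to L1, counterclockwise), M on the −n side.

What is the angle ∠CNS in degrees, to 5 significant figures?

10.275°

The slot axis is L1's direction at 2.8°, so u = (cos 2.8°, sin 2.8°) = (0.99881, 0.048850) and n = (−sin 2.8°, cos 2.8°) = (-0.048850, 0.99881). R is at the origin and H lies 34.2 along u from R, so H = 34.2·u = (34.159, 1.6707). Tangency of A1 to both parallel lines with radius 3.1 puts N and M at R ± 3.1·n: N = (-0.15143, 3.0963), M = (0.15143, -3.0963). Equal radii place C and S the same way about H: C = H + 3.1·n = (34.008, 4.7670), S = H − 3.1·n = (34.311, -1.4256). Then cos ∠CNS = NC·NS / (|NC||NS|), giving 10.275°.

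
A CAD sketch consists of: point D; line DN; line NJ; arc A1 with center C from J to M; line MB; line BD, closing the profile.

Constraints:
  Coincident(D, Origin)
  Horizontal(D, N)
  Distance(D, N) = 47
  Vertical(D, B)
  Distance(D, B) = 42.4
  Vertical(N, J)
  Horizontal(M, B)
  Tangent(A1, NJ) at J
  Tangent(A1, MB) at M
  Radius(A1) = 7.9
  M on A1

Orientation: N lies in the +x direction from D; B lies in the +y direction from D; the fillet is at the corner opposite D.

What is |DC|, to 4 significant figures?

52.14

D and B share the same x with |DB| = 42.4 and B on the +y side, so B = (0.000, 42.40). The virtual corner opposite D is at (47.00, 42.40). Since A1 is tangent to NJ there, CJ ⟂ NJ and tangency of A1 to MB means the radius CM is perpendicular to MB, with radius 7.9, so the center C sits 7.9 in from both sides at C = (39.10, 34.50). Then |DC| = |C − D| = 52.14.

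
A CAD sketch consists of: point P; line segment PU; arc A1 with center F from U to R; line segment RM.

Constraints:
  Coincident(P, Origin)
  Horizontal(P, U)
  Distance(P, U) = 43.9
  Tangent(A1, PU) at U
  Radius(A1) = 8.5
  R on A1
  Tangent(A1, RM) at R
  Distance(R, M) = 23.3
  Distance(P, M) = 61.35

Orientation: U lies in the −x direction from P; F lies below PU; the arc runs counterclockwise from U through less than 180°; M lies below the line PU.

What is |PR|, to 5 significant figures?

53.080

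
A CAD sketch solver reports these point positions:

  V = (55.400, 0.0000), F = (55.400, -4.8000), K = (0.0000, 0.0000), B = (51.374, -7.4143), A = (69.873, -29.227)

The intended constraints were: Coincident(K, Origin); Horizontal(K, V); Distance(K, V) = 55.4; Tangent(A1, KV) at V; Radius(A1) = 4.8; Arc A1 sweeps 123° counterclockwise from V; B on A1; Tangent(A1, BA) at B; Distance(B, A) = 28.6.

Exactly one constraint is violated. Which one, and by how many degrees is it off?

Tangent(A1, BA) at B — off by 7.30°.

K = (0.00, 0.00) ✓; K.y = 0.00, V.y = 0.00 ✓; |KV| = 55.40 ✓; ∠(FV, VK) = 90.00° ✓; |FV| = 4.800 ✓; bearing(F→B) − bearing(F→V) = 123.0° ✓; |FB| = 4.800 ✓; ∠(FB, BA) = 82.70° ✗; |BA| = 28.60 ✓.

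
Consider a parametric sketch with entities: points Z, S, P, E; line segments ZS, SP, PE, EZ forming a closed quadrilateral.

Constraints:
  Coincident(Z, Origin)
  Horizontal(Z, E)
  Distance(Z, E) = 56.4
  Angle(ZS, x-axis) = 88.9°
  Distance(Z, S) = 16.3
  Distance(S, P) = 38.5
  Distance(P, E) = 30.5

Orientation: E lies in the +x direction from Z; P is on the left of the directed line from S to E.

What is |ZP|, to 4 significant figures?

45.08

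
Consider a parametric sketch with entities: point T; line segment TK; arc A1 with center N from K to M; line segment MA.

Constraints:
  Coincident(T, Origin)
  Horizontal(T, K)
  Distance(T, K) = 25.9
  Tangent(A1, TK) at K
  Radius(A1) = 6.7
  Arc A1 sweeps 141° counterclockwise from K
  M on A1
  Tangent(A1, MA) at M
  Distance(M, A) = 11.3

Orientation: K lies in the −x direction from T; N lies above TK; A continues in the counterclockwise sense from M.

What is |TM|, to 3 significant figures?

24.7

T is at the origin; TK is horizontal with |TK| = 25.9 and K on the −x side, so K = (-25.9, 0.00). Tangency of A1 to TK means the radius NK is perpendicular to TK, so N = K + (0, 6.7) = (-25.9, 6.70). On A1, K sits at bearing -90° from N; a 141° counterclockwise sweep puts M at bearing 51°, so M = N + 6.7·(cos 51°, sin 51°) = (-21.7, 11.9). Then |TM| = |M − T| = 24.7.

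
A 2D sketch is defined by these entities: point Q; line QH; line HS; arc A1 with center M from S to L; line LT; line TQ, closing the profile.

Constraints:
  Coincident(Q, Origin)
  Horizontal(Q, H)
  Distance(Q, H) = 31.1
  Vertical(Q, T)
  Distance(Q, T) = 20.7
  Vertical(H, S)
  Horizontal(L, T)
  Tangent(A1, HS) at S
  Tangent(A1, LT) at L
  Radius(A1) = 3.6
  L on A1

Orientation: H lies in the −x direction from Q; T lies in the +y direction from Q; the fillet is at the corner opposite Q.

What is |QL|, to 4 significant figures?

34.42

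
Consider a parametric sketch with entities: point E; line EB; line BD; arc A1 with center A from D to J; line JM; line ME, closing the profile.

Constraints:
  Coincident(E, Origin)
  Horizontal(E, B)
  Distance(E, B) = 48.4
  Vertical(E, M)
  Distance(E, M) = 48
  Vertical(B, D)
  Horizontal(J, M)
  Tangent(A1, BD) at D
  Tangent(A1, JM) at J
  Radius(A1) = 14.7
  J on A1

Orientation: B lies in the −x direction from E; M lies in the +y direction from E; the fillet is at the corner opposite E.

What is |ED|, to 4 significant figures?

58.75

E is at the origin; EB is horizontal with |EB| = 48.4 and B on the −x side, so B = (-48.40, 0.000). EM is vertical with |EM| = 48.0 and M on the +y side, so M = (0.000, 48.00). The virtual corner opposite E is at (-48.40, 48.00). Tangency of A1 to BD means the radius AD is perpendicular to BD and tangency of A1 to JM means the radius AJ is perpendicular to JM, with radius 14.7, so the center A sits 14.7 in from both sides at A = (-33.70, 33.30). That places the tangent points at D = (-48.40, 33.30) on BD and J = (-33.70, 48.00) on JM. Then |ED| = |D − E| = 58.75.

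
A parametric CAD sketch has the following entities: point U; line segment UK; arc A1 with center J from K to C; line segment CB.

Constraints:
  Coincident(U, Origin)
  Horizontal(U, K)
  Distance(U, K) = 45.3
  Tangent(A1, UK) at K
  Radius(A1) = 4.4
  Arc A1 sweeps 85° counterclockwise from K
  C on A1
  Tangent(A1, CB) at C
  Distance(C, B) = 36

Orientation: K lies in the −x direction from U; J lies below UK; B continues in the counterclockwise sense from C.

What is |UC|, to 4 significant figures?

49.85

U is at the origin; U and K share the same y with |UK| = 45.3 and K on the −x side, so K = (-45.30, 0.000). Since A1 is tangent to UK there, JK ⟂ UK, so J = K + (0, -4.4) = (-45.30, -4.400). On A1, K sits at bearing 90° from J; an 85° counterclockwise sweep puts C at bearing 175°, so C = J + 4.4·(cos 175°, sin 175°) = (-49.68, -4.017). Then |UC| = |C − U| = 49.85.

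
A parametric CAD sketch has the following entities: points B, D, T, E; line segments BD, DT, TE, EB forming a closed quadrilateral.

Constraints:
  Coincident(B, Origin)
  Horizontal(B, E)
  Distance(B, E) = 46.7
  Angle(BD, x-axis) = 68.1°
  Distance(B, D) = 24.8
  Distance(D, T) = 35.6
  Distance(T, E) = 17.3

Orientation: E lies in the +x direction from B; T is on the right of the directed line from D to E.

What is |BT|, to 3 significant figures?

30.9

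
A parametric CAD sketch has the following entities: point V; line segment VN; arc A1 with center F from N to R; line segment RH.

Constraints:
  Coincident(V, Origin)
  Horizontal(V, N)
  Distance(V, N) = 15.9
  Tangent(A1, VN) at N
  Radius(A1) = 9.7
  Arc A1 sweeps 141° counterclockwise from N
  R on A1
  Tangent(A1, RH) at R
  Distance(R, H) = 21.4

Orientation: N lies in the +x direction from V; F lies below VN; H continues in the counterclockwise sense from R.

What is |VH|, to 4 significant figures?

40.51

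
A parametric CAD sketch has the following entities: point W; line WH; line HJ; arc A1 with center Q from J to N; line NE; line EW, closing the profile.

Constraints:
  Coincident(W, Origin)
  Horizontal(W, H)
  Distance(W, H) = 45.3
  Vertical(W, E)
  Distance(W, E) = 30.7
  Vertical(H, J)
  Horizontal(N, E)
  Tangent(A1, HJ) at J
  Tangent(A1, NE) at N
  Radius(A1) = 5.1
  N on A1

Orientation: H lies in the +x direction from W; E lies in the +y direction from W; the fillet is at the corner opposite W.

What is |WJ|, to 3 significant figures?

52.0

The virtual corner opposite W is at (45.3, 30.7). Since A1 is tangent to HJ there, QJ ⟂ HJ and tangency of A1 to NE means the radius QN is perpendicular to NE, with radius 5.1, so the center Q sits 5.1 in from both sides at Q = (40.2, 25.6). That places the tangent points at J = (45.3, 25.6) on HJ and N = (40.2, 30.7) on NE. Then |WJ| = |J − W| = 52.0.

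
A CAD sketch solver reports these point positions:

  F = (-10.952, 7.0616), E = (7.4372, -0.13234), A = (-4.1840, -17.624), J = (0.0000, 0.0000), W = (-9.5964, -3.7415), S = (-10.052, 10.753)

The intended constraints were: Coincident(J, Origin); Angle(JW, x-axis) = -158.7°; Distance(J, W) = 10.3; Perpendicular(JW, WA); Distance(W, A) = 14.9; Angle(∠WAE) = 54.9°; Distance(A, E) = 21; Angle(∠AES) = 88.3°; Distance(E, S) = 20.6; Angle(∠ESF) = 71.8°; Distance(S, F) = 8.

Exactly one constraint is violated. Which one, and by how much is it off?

Distance(S, F) = 8 — off by 4.20.

J = (0.00, 0.00) ✓; JW at -158.7° ✓; |JW| = 10.30 ✓; ∠(JW, WA) = 90.00° ✓; |WA| = 14.90 ✓; ∠WAE = 54.90° ✓; |AE| = 21.00 ✓; ∠AES = 88.30° ✓; |ES| = 20.60 ✓; ∠ESF = 71.80° ✓; |SF| = 3.800 ✗.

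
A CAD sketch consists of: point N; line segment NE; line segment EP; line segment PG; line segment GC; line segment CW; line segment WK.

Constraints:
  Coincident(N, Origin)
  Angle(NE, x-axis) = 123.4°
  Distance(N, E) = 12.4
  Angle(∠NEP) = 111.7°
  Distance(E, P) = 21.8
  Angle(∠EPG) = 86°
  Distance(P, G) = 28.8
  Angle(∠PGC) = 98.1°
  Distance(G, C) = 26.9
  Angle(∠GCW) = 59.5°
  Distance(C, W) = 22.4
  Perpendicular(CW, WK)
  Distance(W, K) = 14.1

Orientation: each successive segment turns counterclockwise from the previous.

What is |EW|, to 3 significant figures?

11.0

∠PGC = 98.1° gives GC at 7.60° from the x-axis; with |GC| = 26.9, C = (6.28, -18.2). ∠GCW = 59.5° gives CW at 128° from the x-axis; with |CW| = 22.4, W = (-7.54, -0.609). Then |EW| = |W − E| = 11.0.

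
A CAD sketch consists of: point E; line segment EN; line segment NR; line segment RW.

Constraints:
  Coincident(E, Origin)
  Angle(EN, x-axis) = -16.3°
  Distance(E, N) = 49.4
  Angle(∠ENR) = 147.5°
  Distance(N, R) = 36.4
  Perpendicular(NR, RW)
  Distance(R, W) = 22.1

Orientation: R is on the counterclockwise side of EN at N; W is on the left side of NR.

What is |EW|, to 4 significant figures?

78.19

∠ENR = 147.5°, so NR runs at -16.3° + (180° − 147.5°) = 16.20° from the x-axis; with |NR| = 36.4, R = N + 36.4·(cos 16.20°, sin 16.20°) = (82.37, -3.710). NR is perpendicular to RW; with |RW| = 22.1 on the left of NR, W = R + 22.1·(-0.2790, 0.9603) = (76.20, 17.51). Then |EW| = |W − E| = 78.19.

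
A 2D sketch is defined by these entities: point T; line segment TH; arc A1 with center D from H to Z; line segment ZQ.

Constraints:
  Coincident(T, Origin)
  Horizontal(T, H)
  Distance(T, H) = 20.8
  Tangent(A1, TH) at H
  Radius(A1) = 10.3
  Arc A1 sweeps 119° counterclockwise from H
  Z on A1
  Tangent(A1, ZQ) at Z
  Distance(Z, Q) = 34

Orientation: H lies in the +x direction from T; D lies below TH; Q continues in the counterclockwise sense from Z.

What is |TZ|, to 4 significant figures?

19.31

Tangency of A1 to TH means the radius DH is perpendicular to TH, so D = H + (0, -10.3) = (20.80, -10.30). On A1, H sits at bearing 90° from D; a 119° counterclockwise sweep puts Z at bearing 209°, so Z = D + 10.3·(cos 209°, sin 209°) = (11.79, -15.29). Then |TZ| = |Z − T| = 19.31.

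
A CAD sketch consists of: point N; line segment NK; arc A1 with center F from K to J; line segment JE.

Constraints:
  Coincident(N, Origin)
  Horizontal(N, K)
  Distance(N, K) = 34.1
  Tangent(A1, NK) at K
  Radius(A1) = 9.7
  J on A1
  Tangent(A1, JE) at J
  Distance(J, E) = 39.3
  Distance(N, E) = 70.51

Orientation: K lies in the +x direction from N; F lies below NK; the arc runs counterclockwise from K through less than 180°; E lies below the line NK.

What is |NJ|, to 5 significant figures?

31.767

N is at the origin; N and K share the same y with |NK| = 34.1 and K on the +x side, so K = (34.100, 0.0000). The tangent condition forces FK to be normal to NK, so F = K + (0, -9.7) = (34.100, -9.7000). Since FJ ⟂ JE (tangency), |FE| = √(9.7² + 39.3²) = 40.479 regardless of where J sits on A1. So E lies on both circle(N, 70.51) and circle(F, 40.479); the below-NK intersection is E = (54.616, -44.595). J is the foot of the tangent from E: J = (27.160, -16.477).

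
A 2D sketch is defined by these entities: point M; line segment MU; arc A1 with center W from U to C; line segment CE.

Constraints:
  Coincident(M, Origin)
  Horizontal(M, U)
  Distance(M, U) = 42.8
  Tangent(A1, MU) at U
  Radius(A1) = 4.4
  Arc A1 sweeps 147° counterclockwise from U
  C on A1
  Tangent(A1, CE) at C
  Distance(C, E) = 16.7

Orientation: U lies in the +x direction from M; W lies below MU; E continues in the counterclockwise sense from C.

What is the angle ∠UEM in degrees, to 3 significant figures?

38.4°

M is at the origin; MU is horizontal with |MU| = 42.8 and U on the +x side, so U = (42.8, 0.00). Tangency of A1 to MU means the radius WU is perpendicular to MU, so W = U + (0, -4.4) = (42.8, -4.40). On A1, U sits at bearing 90° from W; a 147° counterclockwise sweep puts C at bearing 237°, so C = W + 4.4·(cos 237°, sin 237°) = (40.4, -8.09). A1 meets CE tangentially, so WC is at right angles to CE, so CE runs along (−sin 237°, cos 237°); with |CE| = 16.7, E = (54.4, -17.2). Then cos ∠UEM = EU·EM / (|EU||EM|), giving 38.4°.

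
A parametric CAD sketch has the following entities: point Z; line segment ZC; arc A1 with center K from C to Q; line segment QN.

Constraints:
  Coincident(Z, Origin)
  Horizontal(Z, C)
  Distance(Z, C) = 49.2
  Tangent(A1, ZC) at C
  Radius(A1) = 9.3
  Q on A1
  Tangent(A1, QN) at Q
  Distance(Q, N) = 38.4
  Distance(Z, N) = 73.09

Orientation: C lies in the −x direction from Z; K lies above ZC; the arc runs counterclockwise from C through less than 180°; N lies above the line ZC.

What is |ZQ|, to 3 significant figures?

42.5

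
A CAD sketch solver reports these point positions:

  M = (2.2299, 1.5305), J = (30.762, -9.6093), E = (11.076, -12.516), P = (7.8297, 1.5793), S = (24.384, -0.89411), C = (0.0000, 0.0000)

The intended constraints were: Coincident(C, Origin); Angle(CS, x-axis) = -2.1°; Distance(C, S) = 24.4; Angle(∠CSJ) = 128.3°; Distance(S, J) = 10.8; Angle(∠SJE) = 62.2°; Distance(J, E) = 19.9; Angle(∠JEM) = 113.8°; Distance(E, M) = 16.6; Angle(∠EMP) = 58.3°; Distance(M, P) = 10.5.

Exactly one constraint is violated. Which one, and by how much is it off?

Distance(M, P) = 10.5 — off by 4.90.

C = (0.00, 0.00) ✓; CS at -2.100° ✓; |CS| = 24.40 ✓; ∠CSJ = 128.3° ✓; |SJ| = 10.80 ✓; ∠SJE = 62.20° ✓; |JE| = 19.90 ✓; ∠JEM = 113.8° ✓; |EM| = 16.60 ✓; ∠EMP = 58.30° ✓; |MP| = 5.600 ✗.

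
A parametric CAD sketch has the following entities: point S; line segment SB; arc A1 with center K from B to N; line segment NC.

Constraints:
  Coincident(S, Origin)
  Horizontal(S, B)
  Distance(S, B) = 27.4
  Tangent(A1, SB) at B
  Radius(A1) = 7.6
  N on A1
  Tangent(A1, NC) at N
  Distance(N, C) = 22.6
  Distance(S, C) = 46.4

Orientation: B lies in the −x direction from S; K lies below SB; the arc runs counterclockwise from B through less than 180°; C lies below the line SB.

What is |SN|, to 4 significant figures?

35.79

S is at the origin; S and B share the same y with |SB| = 27.4 and B on the −x side, so B = (-27.40, 0.000). Tangency of A1 to SB means the radius KB is perpendicular to SB, so K = B + (0, -7.6) = (-27.40, -7.600). Since KN ⟂ NC (tangency), |KC| = √(7.6² + 22.6²) = 23.84 regardless of where N sits on A1. So C lies on both circle(S, 46.4) and circle(K, 23.84); the below-SB intersection is C = (-35.32, -30.09). N is the foot of the tangent from C: N = (-35.00, -7.492).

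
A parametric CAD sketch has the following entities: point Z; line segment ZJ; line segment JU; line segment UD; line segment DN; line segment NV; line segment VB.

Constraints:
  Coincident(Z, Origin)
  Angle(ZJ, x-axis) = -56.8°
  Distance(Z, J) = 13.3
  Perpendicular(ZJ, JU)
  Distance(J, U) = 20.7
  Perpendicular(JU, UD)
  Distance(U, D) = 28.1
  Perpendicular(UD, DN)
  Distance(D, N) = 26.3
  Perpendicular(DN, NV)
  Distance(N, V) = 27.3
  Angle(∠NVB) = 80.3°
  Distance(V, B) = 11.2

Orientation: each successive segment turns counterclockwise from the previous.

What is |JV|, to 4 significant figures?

5.657

Z is at the origin; ZJ runs at -56.8° with length 13.3, so J = (7.283, -11.13). The perpendicularity gives JU at right angles to ZJ, so JU runs at 33.20°; with |JU| = 20.7, U = (24.60, 0.2056). JU ⟂ UD, so UD runs at 123.2°; with |UD| = 28.1, D = (9.217, 23.72). UD is perpendicular to DN, so DN runs at -146.8°; with |DN| = 26.3, N = (-12.79, 9.318). DN is perpendicular to NV, so NV runs at -56.80°; with |NV| = 27.3, V = (2.159, -13.53). Then |JV| = |V − J| = 5.657.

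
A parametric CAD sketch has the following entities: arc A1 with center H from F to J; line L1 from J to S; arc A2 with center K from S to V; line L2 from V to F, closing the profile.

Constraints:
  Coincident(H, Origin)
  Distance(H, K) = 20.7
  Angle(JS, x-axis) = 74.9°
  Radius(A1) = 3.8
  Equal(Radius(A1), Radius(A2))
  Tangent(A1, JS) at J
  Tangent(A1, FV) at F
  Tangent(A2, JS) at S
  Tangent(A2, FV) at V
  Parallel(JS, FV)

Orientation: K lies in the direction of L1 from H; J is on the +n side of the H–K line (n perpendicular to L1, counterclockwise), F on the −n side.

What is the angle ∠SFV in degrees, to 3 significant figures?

20.2°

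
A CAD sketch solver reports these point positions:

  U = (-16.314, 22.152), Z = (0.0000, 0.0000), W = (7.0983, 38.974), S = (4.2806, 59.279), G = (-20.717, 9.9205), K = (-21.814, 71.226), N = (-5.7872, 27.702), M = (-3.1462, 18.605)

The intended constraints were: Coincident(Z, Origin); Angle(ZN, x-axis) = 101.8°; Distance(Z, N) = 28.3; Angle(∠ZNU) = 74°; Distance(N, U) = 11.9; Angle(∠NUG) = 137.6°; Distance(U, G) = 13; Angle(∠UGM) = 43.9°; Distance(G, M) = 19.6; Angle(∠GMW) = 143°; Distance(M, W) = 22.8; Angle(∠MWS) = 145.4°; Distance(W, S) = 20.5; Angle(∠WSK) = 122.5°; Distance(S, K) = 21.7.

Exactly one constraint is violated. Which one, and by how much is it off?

Distance(S, K) = 21.7 — off by 7.00.

Z = (0.00, 0.00) ✓; ZN at 101.8° ✓; |ZN| = 28.30 ✓; ∠ZNU = 74.00° ✓; |NU| = 11.90 ✓; ∠NUG = 137.6° ✓; |UG| = 13.00 ✓; ∠UGM = 43.90° ✓; |GM| = 19.60 ✓; ∠GMW = 143.0° ✓; |MW| = 22.80 ✓; ∠MWS = 145.4° ✓; |WS| = 20.50 ✓; ∠WSK = 122.5° ✓; |SK| = 28.70 ✗.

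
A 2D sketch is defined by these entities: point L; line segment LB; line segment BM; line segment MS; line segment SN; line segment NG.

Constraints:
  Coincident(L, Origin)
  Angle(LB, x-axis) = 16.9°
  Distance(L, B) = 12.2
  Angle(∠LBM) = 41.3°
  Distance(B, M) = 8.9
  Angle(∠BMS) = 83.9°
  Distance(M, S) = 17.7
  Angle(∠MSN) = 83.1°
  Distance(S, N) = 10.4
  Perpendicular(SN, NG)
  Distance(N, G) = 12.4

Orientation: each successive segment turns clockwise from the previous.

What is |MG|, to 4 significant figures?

9.757

L is at the origin; LB runs at 16.9° with length 12.2, so B = (11.67, 3.547). ∠LBM = 41.3° gives BM at -121.8° from the x-axis; with |BM| = 8.9, M = (6.983, -4.017). ∠BMS = 83.9° gives MS at 142.1° from the x-axis; with |MS| = 17.7, S = (-6.984, 6.855). ∠MSN = 83.1° gives SN at 45.20° from the x-axis; with |SN| = 10.4, N = (0.3446, 14.23). SN is perpendicular to NG, so NG runs at -44.80°; with |NG| = 12.4, G = (9.143, 5.497). Then |MG| = |G − M| = 9.757.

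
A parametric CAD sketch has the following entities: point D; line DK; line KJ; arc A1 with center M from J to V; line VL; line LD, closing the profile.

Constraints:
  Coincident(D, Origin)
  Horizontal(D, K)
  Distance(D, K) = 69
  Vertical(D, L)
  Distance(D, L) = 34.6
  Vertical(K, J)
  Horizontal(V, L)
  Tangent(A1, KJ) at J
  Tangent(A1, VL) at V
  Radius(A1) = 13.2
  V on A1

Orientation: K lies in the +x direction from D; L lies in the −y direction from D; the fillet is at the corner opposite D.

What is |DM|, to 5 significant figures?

59.763

DL is vertical with |DL| = 34.6 and L on the −y side, so L = (0.0000, -34.600). The virtual corner opposite D is at (69.000, -34.600). Since A1 is tangent to KJ there, MJ ⟂ KJ and since A1 is tangent to VL there, MV ⟂ VL, with radius 13.2, so the center M sits 13.2 in from both sides at M = (55.800, -21.400). Then |DM| = |M − D| = 59.763.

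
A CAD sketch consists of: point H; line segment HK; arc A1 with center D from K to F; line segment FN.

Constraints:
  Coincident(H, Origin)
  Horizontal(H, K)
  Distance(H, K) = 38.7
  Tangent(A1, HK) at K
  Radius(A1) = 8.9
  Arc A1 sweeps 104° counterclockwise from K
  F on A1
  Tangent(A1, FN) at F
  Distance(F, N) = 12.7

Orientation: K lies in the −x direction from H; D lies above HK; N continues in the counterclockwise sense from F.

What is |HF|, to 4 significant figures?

32.03

H is at the origin; H and K share the same y with |HK| = 38.7 and K on the −x side, so K = (-38.70, 0.000). A1 meets HK tangentially, so DK is at right angles to HK, so D = K + (0, 8.9) = (-38.70, 8.900). On A1, K sits at bearing -90° from D; a 104° counterclockwise sweep puts F at bearing 14°, so F = D + 8.9·(cos 14°, sin 14°) = (-30.06, 11.05). Then |HF| = |F − H| = 32.03.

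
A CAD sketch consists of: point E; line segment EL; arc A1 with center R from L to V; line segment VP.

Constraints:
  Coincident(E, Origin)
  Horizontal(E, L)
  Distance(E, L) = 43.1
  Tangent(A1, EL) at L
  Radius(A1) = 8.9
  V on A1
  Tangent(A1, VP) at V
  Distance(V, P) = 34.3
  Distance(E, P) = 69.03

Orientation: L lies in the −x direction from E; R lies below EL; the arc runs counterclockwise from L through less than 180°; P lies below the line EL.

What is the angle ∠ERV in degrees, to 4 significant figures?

164.3°

E is at the origin; E and L share the same y with |EL| = 43.1 and L on the −x side, so L = (-43.10, 0.000). Tangency of A1 to EL means the radius RL is perpendicular to EL, so R = L + (0, -8.9) = (-43.10, -8.900). Since RV ⟂ VP (tangency), |RP| = √(8.9² + 34.3²) = 35.44 regardless of where V sits on A1. So P lies on both circle(E, 69.03) and circle(R, 35.44); the below-EL intersection is P = (-54.41, -42.48). V is the foot of the tangent from P: V = (-51.98, -8.269).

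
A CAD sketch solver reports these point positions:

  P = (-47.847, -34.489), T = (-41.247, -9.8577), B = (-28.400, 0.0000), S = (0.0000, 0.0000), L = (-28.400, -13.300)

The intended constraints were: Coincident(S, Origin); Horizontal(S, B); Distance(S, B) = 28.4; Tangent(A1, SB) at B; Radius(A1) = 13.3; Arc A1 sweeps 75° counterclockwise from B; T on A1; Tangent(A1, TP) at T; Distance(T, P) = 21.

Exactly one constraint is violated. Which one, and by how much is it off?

Distance(T, P) = 21 — off by 4.50.

S = (0.00, 0.00) ✓; S.y = 0.00, B.y = 0.00 ✓; |SB| = 28.40 ✓; ∠(LB, BS) = 90.00° ✓; |LB| = 13.30 ✓; bearing(L→T) − bearing(L→B) = 75.00° ✓; |LT| = 13.30 ✓; ∠(LT, TP) = 90.00° ✓; |TP| = 25.50 ✗.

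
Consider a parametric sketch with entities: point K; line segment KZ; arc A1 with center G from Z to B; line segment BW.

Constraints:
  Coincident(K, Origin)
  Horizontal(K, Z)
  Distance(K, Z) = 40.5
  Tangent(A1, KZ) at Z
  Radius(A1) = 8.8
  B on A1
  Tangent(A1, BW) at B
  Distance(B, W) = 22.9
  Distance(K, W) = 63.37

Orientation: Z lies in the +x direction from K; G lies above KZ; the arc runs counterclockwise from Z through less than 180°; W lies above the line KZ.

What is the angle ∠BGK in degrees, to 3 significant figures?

144°

Checks: |GB| = 8.800 ✓; ∠(GB, BW) = 90.00° ✓; |BW| = 22.90 ✓; |KW| = 63.37 ✓.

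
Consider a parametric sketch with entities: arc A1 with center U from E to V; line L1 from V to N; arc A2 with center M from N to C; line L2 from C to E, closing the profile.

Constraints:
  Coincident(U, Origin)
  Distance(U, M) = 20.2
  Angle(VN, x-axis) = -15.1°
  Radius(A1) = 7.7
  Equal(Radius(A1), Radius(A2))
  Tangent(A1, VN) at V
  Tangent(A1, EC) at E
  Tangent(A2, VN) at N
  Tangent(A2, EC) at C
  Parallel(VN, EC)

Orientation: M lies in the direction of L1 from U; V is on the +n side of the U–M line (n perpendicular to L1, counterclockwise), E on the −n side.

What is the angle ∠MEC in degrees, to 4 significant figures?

20.87°

The slot axis is L1's direction at -15.1°, so u = (cos -15.1°, sin -15.1°) = (0.9655, -0.2605) and n = (−sin -15.1°, cos -15.1°) = (0.2605, 0.9655). U is at the origin and M lies 20.2 along u from U, so M = 20.2·u = (19.50, -5.262). Tangency of A1 to both parallel lines with radius 7.7 puts V and E at U ± 7.7·n: V = (2.006, 7.434), E = (-2.006, -7.434). Equal radii place N and C the same way about M: N = M + 7.7·n = (21.51, 2.172), C = M − 7.7·n = (17.50, -12.70). Then cos ∠MEC = EM·EC / (|EM||EC|), giving 20.87°.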